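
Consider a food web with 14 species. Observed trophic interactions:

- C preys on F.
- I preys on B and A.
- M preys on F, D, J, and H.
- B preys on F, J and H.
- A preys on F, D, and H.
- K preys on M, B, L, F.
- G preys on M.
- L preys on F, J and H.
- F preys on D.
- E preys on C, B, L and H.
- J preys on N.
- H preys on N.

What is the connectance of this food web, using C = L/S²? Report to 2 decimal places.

The web has S = 14 species and L = 28 feeding links.
C = L / S² = 28 / 196 = 0.1429 ≈ 0.14.

C = 0.14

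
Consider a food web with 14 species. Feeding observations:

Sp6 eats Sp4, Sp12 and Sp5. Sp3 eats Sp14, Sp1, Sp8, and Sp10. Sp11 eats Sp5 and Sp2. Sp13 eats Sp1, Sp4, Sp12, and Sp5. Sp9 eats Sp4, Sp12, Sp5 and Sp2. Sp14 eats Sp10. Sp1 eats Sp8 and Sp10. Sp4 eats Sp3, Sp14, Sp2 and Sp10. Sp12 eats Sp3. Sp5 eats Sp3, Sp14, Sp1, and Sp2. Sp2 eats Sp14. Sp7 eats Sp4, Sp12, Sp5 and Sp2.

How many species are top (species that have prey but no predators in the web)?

5

Top species (has prey, but nothing eats it): Sp7, Sp13, Sp6, Sp9, Sp11.
Count: 5.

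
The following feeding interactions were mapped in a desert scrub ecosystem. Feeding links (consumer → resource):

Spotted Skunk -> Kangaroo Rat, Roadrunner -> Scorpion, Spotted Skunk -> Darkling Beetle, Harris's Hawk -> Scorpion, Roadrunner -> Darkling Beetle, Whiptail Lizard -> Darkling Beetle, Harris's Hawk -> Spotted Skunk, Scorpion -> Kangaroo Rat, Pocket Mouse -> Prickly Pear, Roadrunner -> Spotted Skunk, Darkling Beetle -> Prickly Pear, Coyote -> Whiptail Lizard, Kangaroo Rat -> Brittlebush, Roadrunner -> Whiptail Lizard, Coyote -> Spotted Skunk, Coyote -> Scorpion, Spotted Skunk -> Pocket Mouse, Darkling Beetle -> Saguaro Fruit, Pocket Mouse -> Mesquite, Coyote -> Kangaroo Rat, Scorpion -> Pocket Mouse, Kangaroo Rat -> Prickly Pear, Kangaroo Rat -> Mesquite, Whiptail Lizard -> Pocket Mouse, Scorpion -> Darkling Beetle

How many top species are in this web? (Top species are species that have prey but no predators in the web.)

Top species (has prey, but nothing eats it): Harris's Hawk, Coyote, Roadrunner.
Count: 3.

3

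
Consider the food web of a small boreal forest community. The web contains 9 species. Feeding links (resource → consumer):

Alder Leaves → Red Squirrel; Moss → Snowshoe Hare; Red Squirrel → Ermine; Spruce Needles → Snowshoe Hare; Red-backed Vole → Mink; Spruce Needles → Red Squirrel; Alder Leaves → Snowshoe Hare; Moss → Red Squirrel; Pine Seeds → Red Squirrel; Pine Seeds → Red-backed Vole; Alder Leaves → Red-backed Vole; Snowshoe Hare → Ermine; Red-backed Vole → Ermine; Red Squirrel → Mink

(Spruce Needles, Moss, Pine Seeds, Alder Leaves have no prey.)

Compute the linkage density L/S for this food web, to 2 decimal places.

L/S = 1.56

There are L = 14 links among S = 9 species.
L/S = 14/9 = 1.5556 ≈ 1.56.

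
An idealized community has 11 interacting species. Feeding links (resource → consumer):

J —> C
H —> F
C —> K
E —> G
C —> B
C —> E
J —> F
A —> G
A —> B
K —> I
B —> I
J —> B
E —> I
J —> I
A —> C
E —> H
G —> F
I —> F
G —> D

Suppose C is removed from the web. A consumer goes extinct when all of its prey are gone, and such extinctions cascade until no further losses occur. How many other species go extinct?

3

Remove C.
Round 1: E (all prey gone), K (all prey gone) → extinct.
Round 2: H (all prey gone) → extinct.
No further losses. Total secondary extinctions: 3.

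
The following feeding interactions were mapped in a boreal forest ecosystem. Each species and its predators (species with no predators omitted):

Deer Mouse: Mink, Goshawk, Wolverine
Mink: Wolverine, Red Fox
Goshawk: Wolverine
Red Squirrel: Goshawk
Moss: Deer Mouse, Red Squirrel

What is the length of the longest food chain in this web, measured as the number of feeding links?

3 links

One longest chain: Moss → Deer Mouse → Mink → Wolverine.
It has 4 species and 3 links.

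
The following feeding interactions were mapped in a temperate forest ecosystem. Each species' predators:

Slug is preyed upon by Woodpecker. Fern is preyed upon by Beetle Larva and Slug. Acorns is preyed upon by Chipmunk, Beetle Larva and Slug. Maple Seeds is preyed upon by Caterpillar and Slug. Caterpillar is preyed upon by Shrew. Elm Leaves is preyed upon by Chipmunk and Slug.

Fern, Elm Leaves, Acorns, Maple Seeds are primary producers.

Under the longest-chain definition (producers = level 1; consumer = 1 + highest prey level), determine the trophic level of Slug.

Fern is a producer → level 1.
Slug eats Fern (level 1); other prey at levels: Elm Leaves 1, Acorns 1, Maple Seeds 1 → level 2.

Trophic level 2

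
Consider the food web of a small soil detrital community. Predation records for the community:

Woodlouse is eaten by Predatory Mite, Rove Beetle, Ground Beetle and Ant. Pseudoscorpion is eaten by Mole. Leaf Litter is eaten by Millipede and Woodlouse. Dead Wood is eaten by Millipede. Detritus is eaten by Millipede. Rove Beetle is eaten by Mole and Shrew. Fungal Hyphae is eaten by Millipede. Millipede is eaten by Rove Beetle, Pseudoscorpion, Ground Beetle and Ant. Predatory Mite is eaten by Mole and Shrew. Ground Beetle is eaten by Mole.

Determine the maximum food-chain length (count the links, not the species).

3 links

One longest chain: Dead Wood → Millipede → Rove Beetle → Shrew.
It has 4 species and 3 links.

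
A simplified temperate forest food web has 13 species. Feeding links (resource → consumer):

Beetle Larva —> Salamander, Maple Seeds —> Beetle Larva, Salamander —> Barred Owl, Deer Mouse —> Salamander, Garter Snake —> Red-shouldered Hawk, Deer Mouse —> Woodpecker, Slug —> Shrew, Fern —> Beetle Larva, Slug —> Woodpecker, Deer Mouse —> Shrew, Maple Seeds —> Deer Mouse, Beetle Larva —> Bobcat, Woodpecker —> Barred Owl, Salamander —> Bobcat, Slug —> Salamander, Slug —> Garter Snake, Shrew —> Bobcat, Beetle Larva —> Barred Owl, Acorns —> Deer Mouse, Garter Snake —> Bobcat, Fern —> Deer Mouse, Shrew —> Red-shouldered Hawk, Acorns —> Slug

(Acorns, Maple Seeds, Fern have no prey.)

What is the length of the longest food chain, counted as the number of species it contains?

4 species

One longest chain: Acorns → Slug → Garter Snake → Red-shouldered Hawk.
It has 4 species and 3 links.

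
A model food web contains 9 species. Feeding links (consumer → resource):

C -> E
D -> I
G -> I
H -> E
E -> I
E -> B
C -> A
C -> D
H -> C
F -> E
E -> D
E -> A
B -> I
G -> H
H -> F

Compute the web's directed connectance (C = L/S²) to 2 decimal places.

The web has S = 9 species and L = 15 feeding links.
C = L / S² = 15 / 81 = 0.1852 ≈ 0.19.

C = 0.19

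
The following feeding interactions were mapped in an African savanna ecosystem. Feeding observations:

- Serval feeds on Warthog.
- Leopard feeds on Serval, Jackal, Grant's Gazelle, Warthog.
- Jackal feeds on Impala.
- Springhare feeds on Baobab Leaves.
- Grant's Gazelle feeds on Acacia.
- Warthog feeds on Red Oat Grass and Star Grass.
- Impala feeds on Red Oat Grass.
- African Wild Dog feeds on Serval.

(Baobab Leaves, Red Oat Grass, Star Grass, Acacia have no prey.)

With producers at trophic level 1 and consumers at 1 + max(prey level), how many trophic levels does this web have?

Producers (level 1): Baobab Leaves, Red Oat Grass, Star Grass, Acacia.
Red Oat Grass → Warthog → Serval → African Wild Dog gives African Wild Dog level 4.
No species has a prey at level 4, so no species reaches level 5.

4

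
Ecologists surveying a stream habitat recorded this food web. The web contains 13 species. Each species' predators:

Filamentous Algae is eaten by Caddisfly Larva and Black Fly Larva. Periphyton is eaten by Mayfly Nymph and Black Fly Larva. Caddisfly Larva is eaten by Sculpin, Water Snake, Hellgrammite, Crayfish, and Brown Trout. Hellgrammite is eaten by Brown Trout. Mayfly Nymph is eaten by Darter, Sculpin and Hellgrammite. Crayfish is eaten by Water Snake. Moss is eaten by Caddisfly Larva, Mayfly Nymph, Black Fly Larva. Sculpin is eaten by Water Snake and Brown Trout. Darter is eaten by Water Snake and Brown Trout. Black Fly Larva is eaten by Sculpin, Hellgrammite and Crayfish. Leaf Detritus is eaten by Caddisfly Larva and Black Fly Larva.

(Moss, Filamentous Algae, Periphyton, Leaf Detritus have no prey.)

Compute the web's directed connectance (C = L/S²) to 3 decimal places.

C = 0.154

The web has S = 13 species and L = 26 feeding links.
C = L / S² = 26 / 169 = 0.1538 ≈ 0.154.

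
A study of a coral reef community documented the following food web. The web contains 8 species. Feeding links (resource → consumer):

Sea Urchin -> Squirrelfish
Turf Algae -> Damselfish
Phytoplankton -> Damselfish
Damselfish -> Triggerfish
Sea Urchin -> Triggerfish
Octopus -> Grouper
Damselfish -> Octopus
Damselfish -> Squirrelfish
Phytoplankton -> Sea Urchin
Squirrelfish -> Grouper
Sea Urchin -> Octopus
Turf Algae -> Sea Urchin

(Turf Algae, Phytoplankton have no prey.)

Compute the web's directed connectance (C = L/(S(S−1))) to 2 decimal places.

The web has S = 8 species and L = 12 feeding links.
C = L / (S(S−1)) = 12 / 56 = 0.2143 ≈ 0.21.

C = 0.21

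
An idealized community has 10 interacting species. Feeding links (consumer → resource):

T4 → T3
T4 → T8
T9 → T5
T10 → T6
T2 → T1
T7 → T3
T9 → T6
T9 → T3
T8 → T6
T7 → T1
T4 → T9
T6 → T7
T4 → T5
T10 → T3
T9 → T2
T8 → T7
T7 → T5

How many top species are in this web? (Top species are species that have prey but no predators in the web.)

Top species (has prey, but nothing eats it): T10, T4.
Count: 2.

2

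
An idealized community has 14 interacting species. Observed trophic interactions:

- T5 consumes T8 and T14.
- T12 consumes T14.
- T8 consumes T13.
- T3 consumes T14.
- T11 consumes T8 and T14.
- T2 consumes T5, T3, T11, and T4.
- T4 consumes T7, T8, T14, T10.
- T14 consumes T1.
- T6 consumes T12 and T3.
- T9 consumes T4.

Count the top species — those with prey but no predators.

Top species (has prey, but nothing eats it): T9, T2, T6.
Count: 3.

3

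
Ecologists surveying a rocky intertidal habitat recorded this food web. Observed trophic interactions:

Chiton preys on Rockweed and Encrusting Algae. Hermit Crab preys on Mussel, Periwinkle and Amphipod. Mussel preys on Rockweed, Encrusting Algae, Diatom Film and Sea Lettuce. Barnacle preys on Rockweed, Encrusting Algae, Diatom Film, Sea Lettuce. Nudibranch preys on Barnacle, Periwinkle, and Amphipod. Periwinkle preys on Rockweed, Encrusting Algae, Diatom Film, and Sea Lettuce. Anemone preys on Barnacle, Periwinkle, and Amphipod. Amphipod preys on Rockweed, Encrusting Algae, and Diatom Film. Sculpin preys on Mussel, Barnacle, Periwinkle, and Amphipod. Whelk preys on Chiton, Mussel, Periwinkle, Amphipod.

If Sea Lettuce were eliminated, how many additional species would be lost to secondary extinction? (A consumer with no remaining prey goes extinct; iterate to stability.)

0

Remove Sea Lettuce.
Every predator of it retains at least one other prey: Mussel still has Encrusting Algae, Rockweed, Diatom Film; Barnacle still has Encrusting Algae, Rockweed, Diatom Film; Periwinkle still has Encrusting Algae, Rockweed, Diatom Film.
No consumer loses all prey, so no secondary extinctions occur.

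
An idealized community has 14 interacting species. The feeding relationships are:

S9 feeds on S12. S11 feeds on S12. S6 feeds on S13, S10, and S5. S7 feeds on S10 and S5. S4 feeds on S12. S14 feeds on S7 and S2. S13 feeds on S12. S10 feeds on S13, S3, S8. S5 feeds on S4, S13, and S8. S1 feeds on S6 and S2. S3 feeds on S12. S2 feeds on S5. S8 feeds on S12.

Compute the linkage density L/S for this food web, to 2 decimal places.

There are L = 22 links among S = 14 species.
L/S = 22/14 = 1.5714 ≈ 1.57.

L/S = 1.57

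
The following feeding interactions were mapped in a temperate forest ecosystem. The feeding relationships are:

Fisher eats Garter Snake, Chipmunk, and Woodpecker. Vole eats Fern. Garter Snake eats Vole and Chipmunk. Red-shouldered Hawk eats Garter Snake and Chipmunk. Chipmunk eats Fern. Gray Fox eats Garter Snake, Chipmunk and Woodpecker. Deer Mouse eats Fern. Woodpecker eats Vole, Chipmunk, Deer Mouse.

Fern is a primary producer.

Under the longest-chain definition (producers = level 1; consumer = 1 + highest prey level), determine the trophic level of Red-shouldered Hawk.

Fern is a producer → level 1.
Chipmunk eats Fern → level 2.
Garter Snake eats Chipmunk (level 2); other prey at levels: Vole 2 → level 3.
Red-shouldered Hawk eats Garter Snake (level 3); other prey at levels: Chipmunk 2 → level 4.

Trophic level 4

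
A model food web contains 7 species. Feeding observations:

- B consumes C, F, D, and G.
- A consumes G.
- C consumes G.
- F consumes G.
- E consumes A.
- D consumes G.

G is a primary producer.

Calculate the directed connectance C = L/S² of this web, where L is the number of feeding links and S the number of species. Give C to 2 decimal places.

The web has S = 7 species and L = 9 feeding links.
C = L / S² = 9 / 49 = 0.1837 ≈ 0.18.

C = 0.18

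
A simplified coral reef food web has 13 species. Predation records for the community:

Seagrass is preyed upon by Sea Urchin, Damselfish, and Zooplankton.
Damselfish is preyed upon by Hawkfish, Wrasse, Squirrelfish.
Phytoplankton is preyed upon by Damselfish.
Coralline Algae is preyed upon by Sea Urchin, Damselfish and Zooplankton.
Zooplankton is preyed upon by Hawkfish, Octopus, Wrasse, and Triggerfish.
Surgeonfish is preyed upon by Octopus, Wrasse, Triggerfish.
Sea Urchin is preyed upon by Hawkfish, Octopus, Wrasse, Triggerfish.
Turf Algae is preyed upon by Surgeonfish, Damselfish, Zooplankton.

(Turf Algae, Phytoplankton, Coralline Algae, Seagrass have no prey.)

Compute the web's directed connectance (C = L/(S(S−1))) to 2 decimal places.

C = 0.15

The web has S = 13 species and L = 24 feeding links.
C = L / (S(S−1)) = 24 / 156 = 0.1538 ≈ 0.15.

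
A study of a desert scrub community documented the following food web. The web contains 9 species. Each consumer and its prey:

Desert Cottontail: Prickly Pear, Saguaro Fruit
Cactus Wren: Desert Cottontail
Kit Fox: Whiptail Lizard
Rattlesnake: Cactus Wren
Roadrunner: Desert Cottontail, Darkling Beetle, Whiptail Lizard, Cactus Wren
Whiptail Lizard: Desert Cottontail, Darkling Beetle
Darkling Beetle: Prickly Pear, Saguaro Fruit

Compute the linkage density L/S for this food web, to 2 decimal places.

L/S = 1.44

There are L = 13 links among S = 9 species.
L/S = 13/9 = 1.4444 ≈ 1.44.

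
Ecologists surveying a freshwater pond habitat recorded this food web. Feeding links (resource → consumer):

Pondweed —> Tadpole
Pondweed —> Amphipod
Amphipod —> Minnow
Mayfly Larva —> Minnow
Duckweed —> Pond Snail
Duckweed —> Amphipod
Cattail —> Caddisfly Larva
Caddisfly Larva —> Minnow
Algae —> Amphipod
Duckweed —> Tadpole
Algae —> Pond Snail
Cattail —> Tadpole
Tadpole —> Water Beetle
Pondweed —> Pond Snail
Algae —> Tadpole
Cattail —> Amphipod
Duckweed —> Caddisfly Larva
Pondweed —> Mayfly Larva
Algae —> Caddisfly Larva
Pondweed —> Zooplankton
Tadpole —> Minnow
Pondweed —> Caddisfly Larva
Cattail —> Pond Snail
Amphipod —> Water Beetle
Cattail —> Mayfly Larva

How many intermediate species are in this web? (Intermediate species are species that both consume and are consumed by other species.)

4

Intermediate species (has both prey and predators): Mayfly Larva, Caddisfly Larva, Tadpole, Amphipod.
Count: 4.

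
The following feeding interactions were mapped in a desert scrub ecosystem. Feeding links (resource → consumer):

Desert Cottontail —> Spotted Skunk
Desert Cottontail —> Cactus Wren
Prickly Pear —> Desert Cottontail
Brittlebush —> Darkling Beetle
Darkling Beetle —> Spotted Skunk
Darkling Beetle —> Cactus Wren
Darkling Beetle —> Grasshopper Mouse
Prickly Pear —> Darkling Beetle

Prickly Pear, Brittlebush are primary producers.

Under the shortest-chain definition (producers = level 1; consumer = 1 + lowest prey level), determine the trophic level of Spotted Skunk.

Prickly Pear is a producer → level 1.
Darkling Beetle eats Prickly Pear → level 2.
Spotted Skunk eats Darkling Beetle → level 3.
No prey of Spotted Skunk is below level 2, so 3 is the minimum.

Trophic level 3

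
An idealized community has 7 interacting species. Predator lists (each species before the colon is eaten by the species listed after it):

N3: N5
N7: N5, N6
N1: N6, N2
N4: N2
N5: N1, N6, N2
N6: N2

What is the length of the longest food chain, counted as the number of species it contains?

One longest chain: N7 → N5 → N1 → N6 → N2.
It has 5 species and 4 links.

5 species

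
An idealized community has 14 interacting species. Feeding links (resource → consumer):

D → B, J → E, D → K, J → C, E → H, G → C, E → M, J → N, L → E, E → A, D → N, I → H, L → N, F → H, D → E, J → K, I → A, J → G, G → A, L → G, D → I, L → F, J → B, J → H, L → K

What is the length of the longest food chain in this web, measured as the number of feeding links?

2 links

One longest chain: J → E → M.
It has 3 species and 2 links.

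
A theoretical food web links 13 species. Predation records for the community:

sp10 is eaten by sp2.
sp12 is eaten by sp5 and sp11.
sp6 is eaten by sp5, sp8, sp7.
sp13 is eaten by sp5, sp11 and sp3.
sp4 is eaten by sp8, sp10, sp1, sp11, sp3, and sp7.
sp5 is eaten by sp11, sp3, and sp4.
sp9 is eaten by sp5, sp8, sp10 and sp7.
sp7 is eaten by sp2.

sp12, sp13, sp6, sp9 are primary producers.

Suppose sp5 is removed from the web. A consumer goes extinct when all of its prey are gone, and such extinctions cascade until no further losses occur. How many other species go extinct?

Remove sp5.
Round 1: sp4 (all prey gone) → extinct.
Round 2: sp1 (all prey gone) → extinct.
No further losses. Total secondary extinctions: 2.

2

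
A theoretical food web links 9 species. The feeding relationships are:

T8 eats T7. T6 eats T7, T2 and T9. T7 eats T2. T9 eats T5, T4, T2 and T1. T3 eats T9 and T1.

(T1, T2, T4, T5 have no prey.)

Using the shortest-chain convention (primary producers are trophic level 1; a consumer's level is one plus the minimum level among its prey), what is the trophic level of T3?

T1 is a producer → level 1.
T3 eats T1 → level 2.

Trophic level 2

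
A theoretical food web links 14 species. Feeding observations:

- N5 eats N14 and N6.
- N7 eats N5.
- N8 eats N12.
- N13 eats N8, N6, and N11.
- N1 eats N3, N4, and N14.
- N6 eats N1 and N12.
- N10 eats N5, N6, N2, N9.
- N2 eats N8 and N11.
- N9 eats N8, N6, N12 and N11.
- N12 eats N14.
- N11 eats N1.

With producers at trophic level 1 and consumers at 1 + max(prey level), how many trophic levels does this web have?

Producers (level 1): N14, N4, N3.
N14 → N12 → N6 → N5 → N7 gives N7 level 5.
No species has a prey at level 5, so no species reaches level 6.

5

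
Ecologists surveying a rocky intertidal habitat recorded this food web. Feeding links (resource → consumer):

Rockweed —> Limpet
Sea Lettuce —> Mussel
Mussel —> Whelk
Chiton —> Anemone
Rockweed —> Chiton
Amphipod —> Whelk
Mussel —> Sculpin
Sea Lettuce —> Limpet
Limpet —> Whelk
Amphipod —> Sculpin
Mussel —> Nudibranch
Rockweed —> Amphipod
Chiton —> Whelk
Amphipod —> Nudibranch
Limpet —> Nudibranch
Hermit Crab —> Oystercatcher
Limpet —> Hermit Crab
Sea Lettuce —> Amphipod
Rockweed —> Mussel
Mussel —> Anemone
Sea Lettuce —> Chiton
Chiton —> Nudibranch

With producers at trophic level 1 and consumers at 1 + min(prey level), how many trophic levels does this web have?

4

Producers (level 1): Rockweed, Sea Lettuce.
Following each consumer down to its lowest-level prey: Rockweed → Limpet → Hermit Crab → Oystercatcher (levels 1 through 4).
All prey of Oystercatcher (Hermit Crab 3) are at level 3 or above, so Oystercatcher is at level 1 + 3 = 4.
Every consumer has at least one prey at level 3 or below, so none exceeds level 4.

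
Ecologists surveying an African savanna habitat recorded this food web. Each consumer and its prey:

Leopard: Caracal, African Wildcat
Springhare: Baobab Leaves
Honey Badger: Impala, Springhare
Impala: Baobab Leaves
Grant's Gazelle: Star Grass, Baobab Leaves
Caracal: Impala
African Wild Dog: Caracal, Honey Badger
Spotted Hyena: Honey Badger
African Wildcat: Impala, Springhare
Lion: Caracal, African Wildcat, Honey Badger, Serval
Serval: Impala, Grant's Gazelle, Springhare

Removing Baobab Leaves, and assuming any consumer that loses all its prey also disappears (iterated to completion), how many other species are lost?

8

Remove Baobab Leaves.
Round 1: Impala (all prey gone), Springhare (all prey gone) → extinct.
Round 2: Caracal (all prey gone), African Wildcat (all prey gone), Honey Badger (all prey gone) → extinct.
Round 3: Leopard (all prey gone), Spotted Hyena (all prey gone), African Wild Dog (all prey gone) → extinct.
No further losses. Total secondary extinctions: 8.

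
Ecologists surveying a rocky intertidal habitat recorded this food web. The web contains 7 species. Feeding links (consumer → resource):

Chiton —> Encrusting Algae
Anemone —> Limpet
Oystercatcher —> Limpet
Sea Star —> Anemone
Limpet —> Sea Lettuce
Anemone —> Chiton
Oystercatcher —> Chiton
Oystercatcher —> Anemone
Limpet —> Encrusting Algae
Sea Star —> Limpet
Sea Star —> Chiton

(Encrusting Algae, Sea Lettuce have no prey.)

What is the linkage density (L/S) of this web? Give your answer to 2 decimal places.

L/S = 1.57

There are L = 11 links among S = 7 species.
L/S = 11/7 = 1.5714 ≈ 1.57.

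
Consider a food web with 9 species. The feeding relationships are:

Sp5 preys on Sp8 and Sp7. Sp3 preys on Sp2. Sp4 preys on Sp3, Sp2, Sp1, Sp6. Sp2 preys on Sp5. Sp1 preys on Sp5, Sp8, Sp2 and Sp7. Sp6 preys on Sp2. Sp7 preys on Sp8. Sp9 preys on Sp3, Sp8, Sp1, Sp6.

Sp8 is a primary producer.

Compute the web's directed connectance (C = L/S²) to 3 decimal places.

The web has S = 9 species and L = 18 feeding links.
C = L / S² = 18 / 81 = 0.2222 ≈ 0.222.

C = 0.222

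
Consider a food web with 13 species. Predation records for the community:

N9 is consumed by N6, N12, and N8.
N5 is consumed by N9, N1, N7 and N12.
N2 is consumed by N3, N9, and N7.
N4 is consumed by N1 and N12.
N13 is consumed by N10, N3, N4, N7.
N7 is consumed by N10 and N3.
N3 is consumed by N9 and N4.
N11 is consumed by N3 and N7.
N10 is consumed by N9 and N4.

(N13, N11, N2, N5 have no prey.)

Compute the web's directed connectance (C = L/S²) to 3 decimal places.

C = 0.142

The web has S = 13 species and L = 24 feeding links.
C = L / S² = 24 / 169 = 0.1420 ≈ 0.142.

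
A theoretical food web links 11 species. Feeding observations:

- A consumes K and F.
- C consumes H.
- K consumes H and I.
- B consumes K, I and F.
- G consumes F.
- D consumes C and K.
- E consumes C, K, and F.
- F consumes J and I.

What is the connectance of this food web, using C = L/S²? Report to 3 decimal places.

The web has S = 11 species and L = 16 feeding links.
C = L / S² = 16 / 121 = 0.1322 ≈ 0.132.

C = 0.132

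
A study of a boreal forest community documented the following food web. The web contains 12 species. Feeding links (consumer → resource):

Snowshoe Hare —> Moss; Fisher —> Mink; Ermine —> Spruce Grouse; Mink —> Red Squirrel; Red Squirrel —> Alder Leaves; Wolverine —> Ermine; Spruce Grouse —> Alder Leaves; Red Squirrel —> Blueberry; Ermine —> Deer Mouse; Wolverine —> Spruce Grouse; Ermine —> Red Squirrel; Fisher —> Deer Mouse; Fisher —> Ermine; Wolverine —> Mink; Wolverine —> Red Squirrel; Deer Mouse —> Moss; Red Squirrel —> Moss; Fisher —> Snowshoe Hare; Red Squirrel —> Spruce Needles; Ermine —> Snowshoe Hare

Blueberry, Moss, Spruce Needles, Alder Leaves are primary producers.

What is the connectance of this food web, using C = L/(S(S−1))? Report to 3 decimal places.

The web has S = 12 species and L = 20 feeding links.
C = L / (S(S−1)) = 20 / 132 = 0.1515 ≈ 0.152.

C = 0.152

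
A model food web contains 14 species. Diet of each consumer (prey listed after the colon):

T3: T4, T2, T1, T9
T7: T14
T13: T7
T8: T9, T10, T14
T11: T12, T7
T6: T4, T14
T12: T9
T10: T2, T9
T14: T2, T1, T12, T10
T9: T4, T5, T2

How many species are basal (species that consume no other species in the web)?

Basal species (no prey listed): T4, T5, T2, T1.
Count: 4.

4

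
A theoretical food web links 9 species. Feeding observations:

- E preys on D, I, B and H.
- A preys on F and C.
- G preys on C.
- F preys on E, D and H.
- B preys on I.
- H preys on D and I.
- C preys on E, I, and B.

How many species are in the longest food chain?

One longest chain: I → H → E → C → G.
It has 5 species and 4 links.

5 species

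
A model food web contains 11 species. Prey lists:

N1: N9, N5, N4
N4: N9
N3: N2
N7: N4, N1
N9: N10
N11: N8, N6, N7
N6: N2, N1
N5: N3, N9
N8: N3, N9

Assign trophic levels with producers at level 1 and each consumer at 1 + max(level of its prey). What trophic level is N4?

Trophic level 3

N10 is a producer → level 1.
N9 eats N10 → level 2.
N4 eats N9 → level 3.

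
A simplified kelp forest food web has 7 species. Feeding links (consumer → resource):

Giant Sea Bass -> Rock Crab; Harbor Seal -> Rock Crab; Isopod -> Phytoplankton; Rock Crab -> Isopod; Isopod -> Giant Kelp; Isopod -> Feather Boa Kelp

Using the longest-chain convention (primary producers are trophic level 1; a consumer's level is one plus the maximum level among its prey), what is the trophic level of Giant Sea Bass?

Giant Kelp is a producer → level 1.
Isopod eats Giant Kelp (level 1); other prey at levels: Phytoplankton 1, Feather Boa Kelp 1 → level 2.
Rock Crab eats Isopod → level 3.
Giant Sea Bass eats Rock Crab → level 4.

Trophic level 4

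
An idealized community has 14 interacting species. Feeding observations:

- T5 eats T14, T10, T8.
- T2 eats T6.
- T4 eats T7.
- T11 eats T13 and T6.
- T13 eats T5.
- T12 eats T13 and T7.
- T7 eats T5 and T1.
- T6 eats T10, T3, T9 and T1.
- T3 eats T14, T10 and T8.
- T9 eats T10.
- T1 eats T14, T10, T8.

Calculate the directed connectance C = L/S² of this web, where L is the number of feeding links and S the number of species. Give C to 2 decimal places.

C = 0.12

The web has S = 14 species and L = 23 feeding links.
C = L / S² = 23 / 196 = 0.1173 ≈ 0.12.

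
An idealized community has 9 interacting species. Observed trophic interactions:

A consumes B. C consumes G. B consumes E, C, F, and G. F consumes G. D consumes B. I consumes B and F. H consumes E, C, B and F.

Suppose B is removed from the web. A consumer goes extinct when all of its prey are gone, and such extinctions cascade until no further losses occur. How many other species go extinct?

2

Remove B.
Round 1: D (all prey gone), A (all prey gone) → extinct.
No further losses. Total secondary extinctions: 2.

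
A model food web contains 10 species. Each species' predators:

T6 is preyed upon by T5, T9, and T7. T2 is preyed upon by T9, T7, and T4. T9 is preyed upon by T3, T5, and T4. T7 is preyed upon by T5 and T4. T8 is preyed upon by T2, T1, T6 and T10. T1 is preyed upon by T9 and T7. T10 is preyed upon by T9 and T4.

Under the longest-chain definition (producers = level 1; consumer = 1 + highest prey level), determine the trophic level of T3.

T8 is a producer → level 1.
T2 eats T8 → level 2.
T9 eats T2 (level 2); other prey at levels: T10 2, T1 2, T6 2 → level 3.
T3 eats T9 → level 4.

Trophic level 4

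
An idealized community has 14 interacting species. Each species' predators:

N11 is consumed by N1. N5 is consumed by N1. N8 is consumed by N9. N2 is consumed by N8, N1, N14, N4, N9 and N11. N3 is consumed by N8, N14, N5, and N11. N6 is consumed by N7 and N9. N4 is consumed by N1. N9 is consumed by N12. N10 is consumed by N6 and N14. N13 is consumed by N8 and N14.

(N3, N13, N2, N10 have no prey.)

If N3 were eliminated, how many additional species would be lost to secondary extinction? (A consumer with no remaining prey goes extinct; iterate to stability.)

1

Remove N3.
Round 1: N5 (all prey gone) → extinct.
No further losses. Total secondary extinctions: 1.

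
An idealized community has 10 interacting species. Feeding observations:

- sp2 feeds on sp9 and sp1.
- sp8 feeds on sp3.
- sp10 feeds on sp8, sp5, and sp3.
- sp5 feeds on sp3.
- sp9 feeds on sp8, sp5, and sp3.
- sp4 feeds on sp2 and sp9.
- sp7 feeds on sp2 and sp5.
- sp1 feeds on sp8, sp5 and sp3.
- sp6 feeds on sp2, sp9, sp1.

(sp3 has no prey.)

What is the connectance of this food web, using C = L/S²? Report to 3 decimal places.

C = 0.200

The web has S = 10 species and L = 20 feeding links.
C = L / S² = 20 / 100 = 0.2000 ≈ 0.200.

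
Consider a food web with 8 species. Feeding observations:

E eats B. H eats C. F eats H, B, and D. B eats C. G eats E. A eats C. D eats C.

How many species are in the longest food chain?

One longest chain: C → B → E → G.
It has 4 species and 3 links.

4 species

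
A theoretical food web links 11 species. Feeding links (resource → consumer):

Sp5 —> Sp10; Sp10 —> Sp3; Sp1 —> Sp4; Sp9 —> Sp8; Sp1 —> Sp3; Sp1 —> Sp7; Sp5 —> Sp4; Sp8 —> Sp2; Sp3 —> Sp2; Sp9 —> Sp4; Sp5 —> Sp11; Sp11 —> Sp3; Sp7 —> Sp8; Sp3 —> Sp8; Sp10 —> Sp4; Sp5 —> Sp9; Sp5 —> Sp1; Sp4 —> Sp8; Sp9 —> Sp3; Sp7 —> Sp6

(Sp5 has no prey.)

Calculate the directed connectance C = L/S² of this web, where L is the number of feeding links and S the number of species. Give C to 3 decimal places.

The web has S = 11 species and L = 20 feeding links.
C = L / S² = 20 / 121 = 0.1653 ≈ 0.165.

C = 0.165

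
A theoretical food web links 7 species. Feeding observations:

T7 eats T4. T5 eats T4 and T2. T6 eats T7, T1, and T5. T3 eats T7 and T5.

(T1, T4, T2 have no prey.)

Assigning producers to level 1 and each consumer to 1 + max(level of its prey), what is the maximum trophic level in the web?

Producers (level 1): T1, T4, T2.
T4 → T5 → T6 gives T6 level 3.
No species has a prey at level 3, so no species reaches level 4.

3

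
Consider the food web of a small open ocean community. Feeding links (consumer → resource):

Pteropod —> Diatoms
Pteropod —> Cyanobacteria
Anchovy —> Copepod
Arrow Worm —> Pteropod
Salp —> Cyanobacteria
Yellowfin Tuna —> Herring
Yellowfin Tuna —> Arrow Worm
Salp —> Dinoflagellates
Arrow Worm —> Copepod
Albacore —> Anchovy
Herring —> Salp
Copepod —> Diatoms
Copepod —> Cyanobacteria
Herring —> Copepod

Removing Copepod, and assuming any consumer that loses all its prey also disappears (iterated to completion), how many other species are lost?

2

Remove Copepod.
Round 1: Anchovy (all prey gone) → extinct.
Round 2: Albacore (all prey gone) → extinct.
No further losses. Total secondary extinctions: 2.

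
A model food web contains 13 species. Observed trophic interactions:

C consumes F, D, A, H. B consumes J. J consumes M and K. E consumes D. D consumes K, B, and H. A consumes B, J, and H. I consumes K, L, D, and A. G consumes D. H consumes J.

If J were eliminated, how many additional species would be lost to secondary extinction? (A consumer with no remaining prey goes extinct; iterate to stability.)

3

Remove J.
Round 1: B (all prey gone), H (all prey gone) → extinct.
Round 2: A (all prey gone) → extinct.
No further losses. Total secondary extinctions: 3.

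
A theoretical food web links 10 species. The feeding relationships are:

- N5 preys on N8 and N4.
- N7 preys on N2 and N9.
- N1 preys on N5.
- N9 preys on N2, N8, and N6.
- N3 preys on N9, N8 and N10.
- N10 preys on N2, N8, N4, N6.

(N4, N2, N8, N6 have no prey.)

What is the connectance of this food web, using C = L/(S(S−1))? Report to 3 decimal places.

The web has S = 10 species and L = 15 feeding links.
C = L / (S(S−1)) = 15 / 90 = 0.1667 ≈ 0.167.

C = 0.167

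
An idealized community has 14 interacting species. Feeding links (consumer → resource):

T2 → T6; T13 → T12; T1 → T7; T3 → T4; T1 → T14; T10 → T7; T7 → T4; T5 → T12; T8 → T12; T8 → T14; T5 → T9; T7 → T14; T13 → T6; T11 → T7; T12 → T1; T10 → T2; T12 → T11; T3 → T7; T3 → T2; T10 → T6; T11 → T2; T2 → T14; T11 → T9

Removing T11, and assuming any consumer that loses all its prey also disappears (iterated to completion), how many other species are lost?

Remove T11.
Every predator of it retains at least one other prey: T12 still has T1.
No consumer loses all prey, so no secondary extinctions occur.

0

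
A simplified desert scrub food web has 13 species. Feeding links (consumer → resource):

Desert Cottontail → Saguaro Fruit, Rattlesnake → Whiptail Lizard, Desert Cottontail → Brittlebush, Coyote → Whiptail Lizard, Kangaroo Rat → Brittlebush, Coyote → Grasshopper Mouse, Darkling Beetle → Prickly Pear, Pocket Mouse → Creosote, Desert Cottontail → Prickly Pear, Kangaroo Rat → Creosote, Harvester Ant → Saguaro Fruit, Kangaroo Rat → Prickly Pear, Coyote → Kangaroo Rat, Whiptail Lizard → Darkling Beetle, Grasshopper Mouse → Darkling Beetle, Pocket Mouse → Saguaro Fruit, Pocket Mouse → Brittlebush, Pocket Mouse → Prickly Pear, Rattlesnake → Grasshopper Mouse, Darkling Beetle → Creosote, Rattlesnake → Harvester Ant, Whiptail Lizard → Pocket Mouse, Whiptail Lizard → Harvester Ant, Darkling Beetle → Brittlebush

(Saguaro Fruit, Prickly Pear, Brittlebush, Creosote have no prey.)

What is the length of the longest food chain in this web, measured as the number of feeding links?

3 links

One longest chain: Saguaro Fruit → Pocket Mouse → Whiptail Lizard → Rattlesnake.
It has 4 species and 3 links.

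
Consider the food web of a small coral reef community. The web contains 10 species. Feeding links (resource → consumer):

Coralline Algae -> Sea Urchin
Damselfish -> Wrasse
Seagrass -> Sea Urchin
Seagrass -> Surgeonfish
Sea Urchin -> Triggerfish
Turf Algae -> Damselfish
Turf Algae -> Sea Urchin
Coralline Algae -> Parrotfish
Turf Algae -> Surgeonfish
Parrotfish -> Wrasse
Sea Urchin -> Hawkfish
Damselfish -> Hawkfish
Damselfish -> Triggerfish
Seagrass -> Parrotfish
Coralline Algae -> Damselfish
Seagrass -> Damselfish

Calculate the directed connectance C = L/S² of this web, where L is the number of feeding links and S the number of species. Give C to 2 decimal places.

C = 0.16

The web has S = 10 species and L = 16 feeding links.
C = L / S² = 16 / 100 = 0.1600 ≈ 0.16.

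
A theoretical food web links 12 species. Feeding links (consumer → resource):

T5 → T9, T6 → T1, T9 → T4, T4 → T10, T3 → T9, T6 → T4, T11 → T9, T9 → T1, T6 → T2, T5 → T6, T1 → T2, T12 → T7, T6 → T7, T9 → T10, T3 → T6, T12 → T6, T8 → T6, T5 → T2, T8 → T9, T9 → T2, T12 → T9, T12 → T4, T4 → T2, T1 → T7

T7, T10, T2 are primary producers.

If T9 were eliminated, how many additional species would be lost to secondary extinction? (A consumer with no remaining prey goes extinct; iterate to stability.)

1

Remove T9.
Round 1: T11 (all prey gone) → extinct.
No further losses. Total secondary extinctions: 1.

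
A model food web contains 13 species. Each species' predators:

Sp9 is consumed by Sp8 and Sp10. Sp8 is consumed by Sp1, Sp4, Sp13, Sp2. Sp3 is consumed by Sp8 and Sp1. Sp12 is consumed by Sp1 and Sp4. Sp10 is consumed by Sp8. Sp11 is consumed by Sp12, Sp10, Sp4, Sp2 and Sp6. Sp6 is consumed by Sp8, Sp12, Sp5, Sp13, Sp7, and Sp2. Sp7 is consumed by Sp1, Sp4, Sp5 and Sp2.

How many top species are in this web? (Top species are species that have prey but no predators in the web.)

5

Top species (has prey, but nothing eats it): Sp4, Sp13, Sp1, Sp2, Sp5.
Count: 5.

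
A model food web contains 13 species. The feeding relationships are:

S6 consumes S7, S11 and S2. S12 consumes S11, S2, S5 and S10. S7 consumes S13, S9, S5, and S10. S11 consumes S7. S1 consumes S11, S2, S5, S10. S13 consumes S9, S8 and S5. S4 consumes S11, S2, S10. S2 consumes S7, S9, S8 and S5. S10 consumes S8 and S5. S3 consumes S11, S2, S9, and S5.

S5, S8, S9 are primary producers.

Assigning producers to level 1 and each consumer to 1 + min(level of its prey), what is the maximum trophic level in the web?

3

Producers (level 1): S5, S8, S9.
Following each consumer down to its lowest-level prey: S5 → S10 → S4 (levels 1 through 3).
All prey of S4 (S10 2, S2 2, S11 3) are at level 2 or above, so S4 is at level 1 + 2 = 3.
Every consumer has at least one prey at level 2 or below, so none exceeds level 3.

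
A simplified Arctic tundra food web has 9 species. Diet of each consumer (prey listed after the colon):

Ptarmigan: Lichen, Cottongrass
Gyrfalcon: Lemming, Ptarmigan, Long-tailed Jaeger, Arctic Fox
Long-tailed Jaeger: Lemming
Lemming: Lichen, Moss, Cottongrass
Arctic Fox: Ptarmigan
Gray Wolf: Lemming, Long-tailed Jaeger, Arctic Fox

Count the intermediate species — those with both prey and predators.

4

Intermediate species (has both prey and predators): Lemming, Ptarmigan, Long-tailed Jaeger, Arctic Fox.
Count: 4.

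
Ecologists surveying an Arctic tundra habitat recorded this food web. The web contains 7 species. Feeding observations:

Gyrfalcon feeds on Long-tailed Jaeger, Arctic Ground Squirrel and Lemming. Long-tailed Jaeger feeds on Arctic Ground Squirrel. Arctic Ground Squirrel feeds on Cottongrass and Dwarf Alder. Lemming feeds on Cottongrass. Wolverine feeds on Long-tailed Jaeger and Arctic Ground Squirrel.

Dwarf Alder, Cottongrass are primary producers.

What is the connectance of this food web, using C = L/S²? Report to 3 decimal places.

C = 0.184

The web has S = 7 species and L = 9 feeding links.
C = L / S² = 9 / 49 = 0.1837 ≈ 0.184.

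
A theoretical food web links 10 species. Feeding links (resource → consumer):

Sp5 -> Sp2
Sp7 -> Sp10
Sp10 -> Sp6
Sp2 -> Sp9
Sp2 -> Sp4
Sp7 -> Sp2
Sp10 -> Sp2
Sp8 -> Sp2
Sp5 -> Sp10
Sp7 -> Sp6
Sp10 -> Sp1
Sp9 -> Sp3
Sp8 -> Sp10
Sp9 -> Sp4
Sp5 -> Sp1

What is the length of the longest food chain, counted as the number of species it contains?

One longest chain: Sp8 → Sp10 → Sp2 → Sp9 → Sp4.
It has 5 species and 4 links.

5 species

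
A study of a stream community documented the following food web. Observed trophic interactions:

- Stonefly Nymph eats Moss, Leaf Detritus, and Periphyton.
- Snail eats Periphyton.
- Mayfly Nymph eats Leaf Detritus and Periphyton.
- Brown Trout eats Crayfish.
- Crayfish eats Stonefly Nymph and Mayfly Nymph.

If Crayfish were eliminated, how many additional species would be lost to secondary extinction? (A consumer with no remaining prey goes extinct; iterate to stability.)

Remove Crayfish.
Round 1: Brown Trout (all prey gone) → extinct.
No further losses. Total secondary extinctions: 1.

1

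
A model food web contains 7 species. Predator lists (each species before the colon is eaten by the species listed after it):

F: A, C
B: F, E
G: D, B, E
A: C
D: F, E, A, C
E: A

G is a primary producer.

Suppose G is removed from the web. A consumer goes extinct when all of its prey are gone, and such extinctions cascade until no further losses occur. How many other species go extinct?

6

Remove G.
Round 1: D (all prey gone), B (all prey gone) → extinct.
Round 2: F (all prey gone), E (all prey gone) → extinct.
Round 3: A (all prey gone) → extinct.
Round 4: C (all prey gone) → extinct.
No further losses. Total secondary extinctions: 6.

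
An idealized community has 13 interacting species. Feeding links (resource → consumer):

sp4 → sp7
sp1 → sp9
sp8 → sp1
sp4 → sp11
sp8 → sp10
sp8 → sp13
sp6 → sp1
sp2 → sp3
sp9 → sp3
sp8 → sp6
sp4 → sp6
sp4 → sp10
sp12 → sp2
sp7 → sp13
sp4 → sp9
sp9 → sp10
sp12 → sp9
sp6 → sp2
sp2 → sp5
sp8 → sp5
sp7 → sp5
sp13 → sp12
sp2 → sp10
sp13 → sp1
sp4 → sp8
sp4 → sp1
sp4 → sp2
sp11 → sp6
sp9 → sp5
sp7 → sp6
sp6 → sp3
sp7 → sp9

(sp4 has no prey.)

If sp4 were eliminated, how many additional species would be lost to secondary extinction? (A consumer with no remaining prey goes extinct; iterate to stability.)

Remove sp4.
Round 1: sp7 (all prey gone), sp8 (all prey gone), sp11 (all prey gone) → extinct.
Round 2: sp13 (all prey gone), sp6 (all prey gone) → extinct.
Round 3: sp12 (all prey gone), sp1 (all prey gone) → extinct.
Round 4: sp2 (all prey gone), sp9 (all prey gone) → extinct.
Round 5: sp5 (all prey gone), sp3 (all prey gone), sp10 (all prey gone) → extinct.
No further losses. Total secondary extinctions: 12.

12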